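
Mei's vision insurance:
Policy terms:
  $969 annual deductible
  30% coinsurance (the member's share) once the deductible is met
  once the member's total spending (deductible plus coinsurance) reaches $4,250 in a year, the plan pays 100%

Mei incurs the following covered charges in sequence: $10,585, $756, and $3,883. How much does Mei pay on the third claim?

Bill 1, $10,585: $969 finishes the deductible; $9,616 goes to coinsurance; coinsurance $9,616 × 30% = $2,884.80. Member pays $3,853.80; OOP now $3,853.80.
Bill 2, $756: deductible met; 30% of $756 = $226.80. Cost to member: $226.80. OOP to date $4,080.60.
Bill 3, $3,883: deductible already satisfied, so member's share is 30% × $3,883 = $1,164.90. Adding that to $4,080.60 gives $5,245.50, past the $4,250 cap; member pays only $4,250 − $4,080.60 = $169.40.

$169.40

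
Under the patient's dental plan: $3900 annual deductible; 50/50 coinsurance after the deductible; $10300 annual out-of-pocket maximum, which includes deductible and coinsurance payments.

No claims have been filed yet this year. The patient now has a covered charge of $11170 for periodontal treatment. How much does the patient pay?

$7535

Nothing has been paid toward the $3900 deductible, so the first $3900 of this charge is applied there.
That leaves $11170 − $3900 = $7270 for coinsurance.
50% of $7270 = $3635 falls to the patient.
So the patient owes $3900 + $3635 = $7535 before any cap.
Total out-of-pocket so far would be $0 + $7535 = $7535, below the $10300 cap — no reduction.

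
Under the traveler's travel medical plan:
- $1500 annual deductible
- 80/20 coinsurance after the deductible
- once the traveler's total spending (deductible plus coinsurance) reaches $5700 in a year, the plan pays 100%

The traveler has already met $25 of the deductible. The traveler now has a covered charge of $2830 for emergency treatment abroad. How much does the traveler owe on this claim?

$25 of the $1500 deductible is already met, leaving $1475.
The remaining $1355 (= $2830 − $1475) moves to coinsurance.
Coinsurance: $1355 × 20% = $271.
Traveler responsibility before any cap: $1475 + $271 = $1746.
Year-to-date out-of-pocket becomes $25 + $1746 = $1771, still under the $5700 maximum, so no cap applies.

$1746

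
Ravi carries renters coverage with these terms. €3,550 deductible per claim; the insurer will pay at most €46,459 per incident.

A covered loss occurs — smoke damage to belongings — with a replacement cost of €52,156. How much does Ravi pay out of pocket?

Subtract the deductible: €52,156 − €3,550 = €48,606.
The €46,459 per-incident cap binds; insurer pays €46,459.
Out of pocket: €52,156 − €46,459 = €5,697.

€5,697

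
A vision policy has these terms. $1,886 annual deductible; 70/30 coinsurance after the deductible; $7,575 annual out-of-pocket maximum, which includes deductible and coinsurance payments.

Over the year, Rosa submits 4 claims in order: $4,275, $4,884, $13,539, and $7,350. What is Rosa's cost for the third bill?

#1 ($4,275): deductible takes $1,886, $2,389 remains; coinsurance $2,389 × 30% = $716.70. Cost to member: $2,602.70. OOP to date $2,602.70.
#2 ($4,884): deductible met; 30% of $4,884 = $1,465.20. Member pays $1,465.20; OOP now $4,067.90.
#3 ($13,539): deductible met; 30% of $13,539 = $4,061.70. Adding that to $4,067.90 gives $8,129.60, past the $7,575 cap; member pays only $7,575 − $4,067.90 = $3,507.10.

$3,507.10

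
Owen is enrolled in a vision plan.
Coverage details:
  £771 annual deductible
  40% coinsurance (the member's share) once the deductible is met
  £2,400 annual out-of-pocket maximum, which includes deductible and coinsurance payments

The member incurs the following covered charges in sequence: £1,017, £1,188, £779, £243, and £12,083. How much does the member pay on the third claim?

Claim 1 — £1,017: £771 finishes the deductible; £246 goes to coinsurance; 40% of £246 = £98.40. Member owes £869.40 (running OOP £869.40).
Claim 2 — £1,188: 40% coinsurance on £1,188 = £475.20. Member owes £475.20 (running OOP £1,344.60).
Claim 3 — £779: 40% coinsurance on £779 = £311.60. Cost to member: £311.60. OOP to date £1,656.20.

£311.60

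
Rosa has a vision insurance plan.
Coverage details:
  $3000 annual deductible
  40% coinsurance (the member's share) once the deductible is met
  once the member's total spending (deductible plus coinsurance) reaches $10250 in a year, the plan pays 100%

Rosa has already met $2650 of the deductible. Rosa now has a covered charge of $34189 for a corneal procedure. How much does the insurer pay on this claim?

$26589

$2650 of the $3000 deductible is already met, leaving $350.
The remaining $33839 (= $34189 − $350) moves to coinsurance.
Member's 40% share of $33839 is $13535.60.
Member responsibility before any cap: $350 + $13535.60 = $13885.60.
Adding $13885.60 to the $2650 already spent would give $16535.60, which exceeds the $10250 cap; the member pays just $10250 − $2650 = $7600.
The insurer covers the remainder: $34189 − $7600 = $26589.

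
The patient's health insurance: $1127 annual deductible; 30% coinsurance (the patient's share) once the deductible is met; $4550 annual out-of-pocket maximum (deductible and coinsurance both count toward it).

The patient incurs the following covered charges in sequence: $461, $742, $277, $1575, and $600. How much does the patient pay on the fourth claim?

Claim 1 — $461: fully absorbed by the deductible. Cost to patient: $461. OOP to date $461.
Claim 2 — $742: $666 finishes the deductible; $76 goes to coinsurance; patient's 30% is $22.80. Patient pays $688.80; OOP now $1149.80.
Claim 3 — $277: deductible already satisfied, so patient's share is 30% × $277 = $83.10. Cost to patient: $83.10. OOP to date $1232.90.
Claim 4 — $1575: deductible already satisfied, so patient's share is 30% × $1575 = $472.50. Cost to patient: $472.50. OOP to date $1705.40.

$472.50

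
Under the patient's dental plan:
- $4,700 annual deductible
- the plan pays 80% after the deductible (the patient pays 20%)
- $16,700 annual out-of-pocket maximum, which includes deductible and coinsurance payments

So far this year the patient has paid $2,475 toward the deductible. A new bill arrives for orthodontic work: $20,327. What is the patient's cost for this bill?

$5,845.40

$2,475 of the $4,700 deductible is already met, leaving $2,225.
The remaining $18,102 (= $20,327 − $2,225) moves to coinsurance.
20% of $18,102 = $3,620.40 falls to the patient.
Patient responsibility before any cap: $2,225 + $3,620.40 = $5,845.40.
Year-to-date out-of-pocket becomes $2,475 + $5,845.40 = $8,320.40, still under the $16,700 maximum, so no cap applies.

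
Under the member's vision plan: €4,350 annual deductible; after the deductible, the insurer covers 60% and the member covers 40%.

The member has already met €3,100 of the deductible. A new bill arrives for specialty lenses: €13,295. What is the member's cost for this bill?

€6,068

Deductible still to meet: €4,350 − €3,100 = €1,250.
After the €1,250 deductible portion, €13,295 − €1,250 = €12,045 is subject to coinsurance.
Coinsurance: €12,045 × 40% = €4,818.
That puts the member's cost at €1,250 + €4,818 = €6,068.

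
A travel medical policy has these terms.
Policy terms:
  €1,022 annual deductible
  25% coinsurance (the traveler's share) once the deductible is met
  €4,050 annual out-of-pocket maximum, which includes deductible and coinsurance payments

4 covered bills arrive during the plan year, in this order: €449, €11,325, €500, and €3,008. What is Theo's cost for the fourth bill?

€215

#1 (€449): all of it applies to the deductible. Traveler owes €449 (running OOP €449).
#2 (€11,325): deductible takes €573, €10,752 remains; 25% of €10,752 = €2,688. Traveler pays €3,261; OOP now €3,710.
#3 (€500): deductible already satisfied, so traveler's share is 25% × €500 = €125. Traveler pays €125; OOP now €3,835.
#4 (€3,008): deductible met; 25% of €3,008 = €752. OOP would hit €4,587 > €4,050, so the cap limits the traveler to €4,050 − €3,835 = €215.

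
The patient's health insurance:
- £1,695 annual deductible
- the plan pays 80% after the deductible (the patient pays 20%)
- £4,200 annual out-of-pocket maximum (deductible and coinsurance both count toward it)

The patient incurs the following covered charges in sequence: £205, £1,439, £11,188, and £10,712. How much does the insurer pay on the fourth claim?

Bill 1, £205: entire amount goes to the deductible. Cost to patient: £205. OOP to date £205. Plan pays £205 − £205 = £0.
Bill 2, £1,439: fully absorbed by the deductible. Cost to patient: £1,439. OOP to date £1,644. Plan pays £1,439 − £1,439 = £0.
Bill 3, £11,188: £51 finishes the deductible; £11,137 goes to coinsurance; 20% of £11,137 = £2,227.40. Patient owes £2,278.40 (running OOP £3,922.40). Plan pays £11,188 − £2,278.40 = £8,909.60.
Bill 4, £10,712: deductible already satisfied, so patient's share is 20% × £10,712 = £2,142.40. OOP would hit £6,064.80 > £4,200, so the cap limits the patient to £4,200 − £3,922.40 = £277.60. Insurer: £10,712 − £277.60 = £10,434.40.

£10,434.40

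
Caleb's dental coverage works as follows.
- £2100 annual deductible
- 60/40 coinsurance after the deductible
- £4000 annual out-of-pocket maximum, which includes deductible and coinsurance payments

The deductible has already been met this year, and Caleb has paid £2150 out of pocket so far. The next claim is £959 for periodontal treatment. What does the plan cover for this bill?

£575.40

With the deductible met, the entire £959 is subject to coinsurance.
40% of £959 = £383.60 falls to the patient.
Year-to-date out-of-pocket becomes £2150 + £383.60 = £2533.60, still under the £4000 maximum, so no cap applies.
The plan picks up £959 − £383.60 = £575.40.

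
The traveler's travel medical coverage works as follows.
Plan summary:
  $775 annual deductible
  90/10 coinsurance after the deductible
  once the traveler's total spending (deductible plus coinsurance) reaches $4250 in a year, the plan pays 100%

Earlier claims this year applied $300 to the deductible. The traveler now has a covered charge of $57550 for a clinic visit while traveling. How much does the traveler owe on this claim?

$3950

$300 of the $775 deductible is already met, leaving $475.
After the $475 deductible portion, $57550 − $475 = $57075 is subject to coinsurance.
Traveler's 10% share of $57075 is $5707.50.
Traveler responsibility before any cap: $475 + $5707.50 = $6182.50.
Adding $6182.50 to the $300 already spent would give $6482.50, which exceeds the $4250 cap; the traveler pays just $4250 − $300 = $3950.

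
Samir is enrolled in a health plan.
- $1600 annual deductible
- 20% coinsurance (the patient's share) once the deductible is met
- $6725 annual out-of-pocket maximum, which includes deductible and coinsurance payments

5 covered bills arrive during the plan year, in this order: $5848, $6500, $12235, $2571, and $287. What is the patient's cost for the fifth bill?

$14.20

Claim 1 — $5848: deductible takes $1600, $4248 remains; patient's 20% is $849.60. Patient pays $2449.60; OOP now $2449.60.
Claim 2 — $6500: deductible already satisfied, so patient's share is 20% × $6500 = $1300. Cost to patient: $1300. OOP to date $3749.60.
Claim 3 — $12235: deductible already satisfied, so patient's share is 20% × $12235 = $2447. Patient pays $2447; OOP now $6196.60.
Claim 4 — $2571: 20% coinsurance on $2571 = $514.20. Patient pays $514.20; OOP now $6710.80.
Claim 5 — $287: deductible met; 20% of $287 = $57.40. Adding that to $6710.80 gives $6768.20, past the $6725 cap; patient pays only $6725 − $6710.80 = $14.20.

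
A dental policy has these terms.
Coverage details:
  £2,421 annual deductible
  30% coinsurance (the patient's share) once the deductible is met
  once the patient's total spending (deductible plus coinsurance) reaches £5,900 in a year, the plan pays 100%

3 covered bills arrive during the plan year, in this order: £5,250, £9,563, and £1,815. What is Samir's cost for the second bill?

£2,630.30

Bill 1, £5,250: £2,421 finishes the deductible; £2,829 goes to coinsurance; 30% of £2,829 = £848.70. Cost to patient: £3,269.70. OOP to date £3,269.70.
Bill 2, £9,563: deductible already satisfied, so patient's share is 30% × £9,563 = £2,868.90. That would push OOP to £6,138.60, over the £5,900 cap, so patient pays £5,900 − £3,269.70 = £2,630.30.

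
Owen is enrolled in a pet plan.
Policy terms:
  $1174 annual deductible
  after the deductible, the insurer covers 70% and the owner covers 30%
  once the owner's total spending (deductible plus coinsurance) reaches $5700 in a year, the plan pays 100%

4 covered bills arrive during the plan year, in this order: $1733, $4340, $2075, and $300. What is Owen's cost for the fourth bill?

$90

Bill 1, $1733: $1174 to deductible, leaving $559; owner's 30% is $167.70. Cost to owner: $1341.70. OOP to date $1341.70.
Bill 2, $4340: deductible already satisfied, so owner's share is 30% × $4340 = $1302. Cost to owner: $1302. OOP to date $2643.70.
Bill 3, $2075: 30% coinsurance on $2075 = $622.50. Owner pays $622.50; OOP now $3266.20.
Bill 4, $300: 30% coinsurance on $300 = $90. Owner owes $90 (running OOP $3356.20).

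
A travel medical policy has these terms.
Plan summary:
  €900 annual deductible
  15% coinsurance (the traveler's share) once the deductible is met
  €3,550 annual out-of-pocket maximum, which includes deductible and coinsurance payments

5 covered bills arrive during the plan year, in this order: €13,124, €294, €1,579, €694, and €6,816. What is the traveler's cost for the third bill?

Claim 1 (€13,124): €900 finishes the deductible; €12,224 goes to coinsurance; traveler's 15% is €1,833.60. Cost to traveler: €2,733.60. OOP to date €2,733.60.
Claim 2 (€294): deductible already satisfied, so traveler's share is 15% × €294 = €44.10. Cost to traveler: €44.10. OOP to date €2,777.70.
Claim 3 (€1,579): 15% coinsurance on €1,579 = €236.85. Cost to traveler: €236.85. OOP to date €3,014.55.

€236.85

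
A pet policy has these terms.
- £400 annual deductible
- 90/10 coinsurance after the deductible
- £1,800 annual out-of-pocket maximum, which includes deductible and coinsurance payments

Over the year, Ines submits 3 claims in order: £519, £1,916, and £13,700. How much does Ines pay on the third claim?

Claim 1 (£519): £400 finishes the deductible; £119 goes to coinsurance; 10% of £119 = £11.90. Owner pays £411.90; OOP now £411.90.
Claim 2 (£1,916): 10% coinsurance on £1,916 = £191.60. Owner pays £191.60; OOP now £603.50.
Claim 3 (£13,700): deductible met; 10% of £13,700 = £1,370. OOP would hit £1,973.50 > £1,800, so the cap limits the owner to £1,800 − £603.50 = £1,196.50.

£1,196.50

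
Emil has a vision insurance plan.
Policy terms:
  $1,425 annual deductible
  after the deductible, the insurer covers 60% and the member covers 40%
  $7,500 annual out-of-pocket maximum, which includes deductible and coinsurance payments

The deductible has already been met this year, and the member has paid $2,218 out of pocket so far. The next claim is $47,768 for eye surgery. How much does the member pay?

$5,282

The deductible is already satisfied, so the full bill goes to coinsurance.
Member's 40% share of $47,768 is $19,107.20.
Year-to-date out-of-pocket would reach $2,218 + $19,107.20 = $21,325.20, above the $7,500 maximum, so the member pays only $7,500 − $2,218 = $5,282.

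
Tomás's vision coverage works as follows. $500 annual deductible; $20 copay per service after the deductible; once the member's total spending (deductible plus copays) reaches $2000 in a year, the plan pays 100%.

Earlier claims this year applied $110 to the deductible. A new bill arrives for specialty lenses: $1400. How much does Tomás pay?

Remaining deductible: $500 − $110 = $390.
That leaves $1400 − $390 = $1010 for the copay.
Copay on this service: $20.
That puts the member's cost at $390 + $20 = $410 before any cap.
Total out-of-pocket so far would be $110 + $410 = $520, below the $2000 cap — no reduction.

$410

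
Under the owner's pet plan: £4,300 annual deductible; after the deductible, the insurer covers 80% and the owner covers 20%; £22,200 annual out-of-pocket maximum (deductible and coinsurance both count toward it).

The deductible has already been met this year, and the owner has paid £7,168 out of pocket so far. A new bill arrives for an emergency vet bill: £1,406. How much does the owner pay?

£281.20

The deductible is already satisfied, so the full bill goes to coinsurance.
Owner's 20% share of £1,406 is £281.20.
Total out-of-pocket so far would be £7,168 + £281.20 = £7,449.20, below the £22,200 cap — no reduction.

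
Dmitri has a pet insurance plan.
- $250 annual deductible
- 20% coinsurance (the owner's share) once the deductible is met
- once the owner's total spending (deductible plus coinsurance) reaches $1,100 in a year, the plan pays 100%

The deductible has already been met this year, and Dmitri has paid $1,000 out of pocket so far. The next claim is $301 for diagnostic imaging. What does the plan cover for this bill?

The deductible is already satisfied, so the full bill goes to coinsurance.
Coinsurance: $301 × 20% = $60.20.
Cumulative spending $1,000 + $60.20 = $1,060.20 stays under the $1,100 maximum.
Insurer pays the balance: $301 − $60.20 = $240.80.

$240.80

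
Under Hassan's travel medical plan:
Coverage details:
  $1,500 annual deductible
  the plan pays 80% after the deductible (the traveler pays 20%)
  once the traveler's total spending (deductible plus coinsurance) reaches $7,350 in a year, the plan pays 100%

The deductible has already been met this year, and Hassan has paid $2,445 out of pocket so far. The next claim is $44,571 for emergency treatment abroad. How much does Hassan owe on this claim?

$4,905

The deductible is already satisfied, so the full bill goes to coinsurance.
20% of $44,571 = $8,914.20 falls to the traveler.
That would bring total out-of-pocket to $11,359.20, past the $7,350 cap. The traveler is capped at $7,350 − $2,445 = $4,905 on this claim.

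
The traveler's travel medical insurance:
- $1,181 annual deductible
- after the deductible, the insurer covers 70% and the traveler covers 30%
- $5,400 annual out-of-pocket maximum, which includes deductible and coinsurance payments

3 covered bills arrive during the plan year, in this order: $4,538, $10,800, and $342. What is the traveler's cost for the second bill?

$3,211.90

Bill 1, $4,538: deductible takes $1,181, $3,357 remains; 30% of $3,357 = $1,007.10. Traveler pays $2,188.10; OOP now $2,188.10.
Bill 2, $10,800: deductible already satisfied, so traveler's share is 30% × $10,800 = $3,240. OOP would hit $5,428.10 > $5,400, so the cap limits the traveler to $5,400 − $2,188.10 = $3,211.90.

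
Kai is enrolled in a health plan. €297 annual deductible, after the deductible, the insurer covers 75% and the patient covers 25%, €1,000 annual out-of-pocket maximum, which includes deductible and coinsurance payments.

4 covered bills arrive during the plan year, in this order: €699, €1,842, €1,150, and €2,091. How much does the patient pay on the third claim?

€142

Bill 1, €699: deductible takes €297, €402 remains; patient's 25% is €100.50. Cost to patient: €397.50. OOP to date €397.50.
Bill 2, €1,842: deductible already satisfied, so patient's share is 25% × €1,842 = €460.50. Patient pays €460.50; OOP now €858.
Bill 3, €1,150: 25% coinsurance on €1,150 = €287.50. Adding that to €858 gives €1,145.50, past the €1,000 cap; patient pays only €1,000 − €858 = €142.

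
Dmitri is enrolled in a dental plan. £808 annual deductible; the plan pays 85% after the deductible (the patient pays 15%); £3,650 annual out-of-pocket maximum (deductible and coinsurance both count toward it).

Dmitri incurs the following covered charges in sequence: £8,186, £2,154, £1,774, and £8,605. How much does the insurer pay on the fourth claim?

#1 (£8,186): deductible takes £808, £7,378 remains; patient's 15% is £1,106.70. Patient pays £1,914.70; OOP now £1,914.70. Plan pays £8,186 − £1,914.70 = £6,271.30.
#2 (£2,154): deductible met; 15% of £2,154 = £323.10. Cost to patient: £323.10. OOP to date £2,237.80. Insurer: £2,154 − £323.10 = £1,830.90.
#3 (£1,774): deductible already satisfied, so patient's share is 15% × £1,774 = £266.10. Patient owes £266.10 (running OOP £2,503.90). Insurer: £1,774 − £266.10 = £1,507.90.
#4 (£8,605): 15% coinsurance on £8,605 = £1,290.75. Adding that to £2,503.90 gives £3,794.65, past the £3,650 cap; patient pays only £3,650 − £2,503.90 = £1,146.10. Insurer: £8,605 − £1,146.10 = £7,458.90.

£7,458.90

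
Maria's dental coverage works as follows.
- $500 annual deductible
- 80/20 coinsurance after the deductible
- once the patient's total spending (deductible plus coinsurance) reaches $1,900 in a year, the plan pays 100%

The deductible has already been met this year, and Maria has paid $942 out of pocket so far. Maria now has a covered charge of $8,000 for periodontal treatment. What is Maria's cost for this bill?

$958

With the deductible met, the entire $8,000 is subject to coinsurance.
Patient's 20% share of $8,000 is $1,600.
Adding $1,600 to the $942 already spent would give $2,542, which exceeds the $1,900 cap; the patient pays just $1,900 − $942 = $958.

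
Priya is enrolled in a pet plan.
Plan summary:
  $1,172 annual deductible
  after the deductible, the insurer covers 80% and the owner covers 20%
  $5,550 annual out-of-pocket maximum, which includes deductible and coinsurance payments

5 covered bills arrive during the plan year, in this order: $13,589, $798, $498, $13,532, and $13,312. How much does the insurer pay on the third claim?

$398.40

Claim 1 — $13,589: $1,172 to deductible, leaving $12,417; 20% of $12,417 = $2,483.40. Cost to owner: $3,655.40. OOP to date $3,655.40. Plan pays $13,589 − $3,655.40 = $9,933.60.
Claim 2 — $798: deductible met; 20% of $798 = $159.60. Cost to owner: $159.60. OOP to date $3,815. Plan pays $798 − $159.60 = $638.40.
Claim 3 — $498: deductible met; 20% of $498 = $99.60. Cost to owner: $99.60. OOP to date $3,914.60. Plan pays $498 − $99.60 = $398.40.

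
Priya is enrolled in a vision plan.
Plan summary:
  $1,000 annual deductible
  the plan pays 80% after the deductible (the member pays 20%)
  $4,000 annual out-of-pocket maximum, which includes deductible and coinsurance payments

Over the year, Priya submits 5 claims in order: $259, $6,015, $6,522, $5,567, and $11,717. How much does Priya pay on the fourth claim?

Bill 1, $259: entire amount goes to the deductible. Cost to member: $259. OOP to date $259.
Bill 2, $6,015: $741 to deductible, leaving $5,274; coinsurance $5,274 × 20% = $1,054.80. Member pays $1,795.80; OOP now $2,054.80.
Bill 3, $6,522: deductible already satisfied, so member's share is 20% × $6,522 = $1,304.40. Member owes $1,304.40 (running OOP $3,359.20).
Bill 4, $5,567: deductible met; 20% of $5,567 = $1,113.40. Adding that to $3,359.20 gives $4,472.60, past the $4,000 cap; member pays only $4,000 − $3,359.20 = $640.80.

$640.80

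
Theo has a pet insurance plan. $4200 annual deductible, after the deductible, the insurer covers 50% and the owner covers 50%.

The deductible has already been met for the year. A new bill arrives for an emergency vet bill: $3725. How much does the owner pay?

$1862.50

The deductible is already satisfied, so the full bill goes to coinsurance.
Coinsurance: $3725 × 50% = $1862.50.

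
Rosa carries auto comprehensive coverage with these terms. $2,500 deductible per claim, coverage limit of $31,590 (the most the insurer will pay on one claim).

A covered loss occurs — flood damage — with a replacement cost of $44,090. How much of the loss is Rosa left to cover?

After the deductible, $44,090 − $2,500 = $41,590 remains.
The $31,590 per-incident cap binds; insurer pays $31,590.
Out of pocket: $44,090 − $31,590 = $12,500.

$12,500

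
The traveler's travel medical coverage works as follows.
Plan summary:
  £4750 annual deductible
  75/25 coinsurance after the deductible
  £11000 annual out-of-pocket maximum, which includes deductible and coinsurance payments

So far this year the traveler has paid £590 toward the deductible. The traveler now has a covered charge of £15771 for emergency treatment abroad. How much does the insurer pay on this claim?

£8708.25

£590 of the £4750 deductible is already met, leaving £4160.
The remaining £11611 (= £15771 − £4160) moves to coinsurance.
Coinsurance: £11611 × 25% = £2902.75.
Traveler responsibility before any cap: £4160 + £2902.75 = £7062.75.
Cumulative spending £590 + £7062.75 = £7652.75 stays under the £11000 maximum.
The plan picks up £15771 − £7062.75 = £8708.25.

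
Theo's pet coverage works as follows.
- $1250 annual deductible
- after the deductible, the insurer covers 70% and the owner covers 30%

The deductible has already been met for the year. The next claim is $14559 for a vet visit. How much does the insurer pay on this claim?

With the deductible met, the entire $14559 is subject to coinsurance.
Coinsurance: $14559 × 30% = $4367.70.
The insurer covers the remainder: $14559 − $4367.70 = $10191.30.

$10191.30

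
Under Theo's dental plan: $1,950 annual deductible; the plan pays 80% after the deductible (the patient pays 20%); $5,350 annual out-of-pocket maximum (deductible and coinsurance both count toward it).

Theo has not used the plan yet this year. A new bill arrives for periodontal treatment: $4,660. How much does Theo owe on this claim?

The full $1,950 deductible is still open; $1,950 of this bill applies to it.
The remaining $2,710 (= $4,660 − $1,950) moves to coinsurance.
Patient's 20% share of $2,710 is $542.
So the patient owes $1,950 + $542 = $2,492 before any cap.
Year-to-date out-of-pocket becomes $0 + $2,492 = $2,492, still under the $5,350 maximum, so no cap applies.

$2,492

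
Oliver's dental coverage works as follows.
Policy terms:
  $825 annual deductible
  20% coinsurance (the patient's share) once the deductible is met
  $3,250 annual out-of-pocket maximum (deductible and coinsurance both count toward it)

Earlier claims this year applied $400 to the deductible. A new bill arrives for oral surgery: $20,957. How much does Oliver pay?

$2,850

Remaining deductible: $825 − $400 = $425.
The remaining $20,532 (= $20,957 − $425) moves to coinsurance.
Patient's 20% share of $20,532 is $4,106.40.
That puts the patient's cost at $425 + $4,106.40 = $4,531.40 before any cap.
That would bring total out-of-pocket to $4,931.40, past the $3,250 cap. The patient is capped at $3,250 − $400 = $2,850 on this claim.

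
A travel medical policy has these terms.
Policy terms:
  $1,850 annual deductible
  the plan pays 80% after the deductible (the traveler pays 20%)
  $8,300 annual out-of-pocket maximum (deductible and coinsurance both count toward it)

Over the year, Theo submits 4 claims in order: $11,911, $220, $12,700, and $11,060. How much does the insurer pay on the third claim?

$10,160

Claim 1 — $11,911: $1,850 to deductible, leaving $10,061; traveler's 20% is $2,012.20. Traveler owes $3,862.20 (running OOP $3,862.20). Insurer: $11,911 − $3,862.20 = $8,048.80.
Claim 2 — $220: deductible already satisfied, so traveler's share is 20% × $220 = $44. Cost to traveler: $44. OOP to date $3,906.20. Insurer: $220 − $44 = $176.
Claim 3 — $12,700: 20% coinsurance on $12,700 = $2,540. Traveler owes $2,540 (running OOP $6,446.20). Plan pays $12,700 − $2,540 = $10,160.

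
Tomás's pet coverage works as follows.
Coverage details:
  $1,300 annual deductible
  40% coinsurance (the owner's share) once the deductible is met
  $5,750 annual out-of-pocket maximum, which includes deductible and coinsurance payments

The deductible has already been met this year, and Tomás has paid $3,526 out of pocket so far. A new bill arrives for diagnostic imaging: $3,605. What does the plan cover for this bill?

The deductible is already satisfied, so the full bill goes to coinsurance.
Coinsurance: $3,605 × 40% = $1,442.
Cumulative spending $3,526 + $1,442 = $4,968 stays under the $5,750 maximum.
The insurer covers the remainder: $3,605 − $1,442 = $2,163.

$2,163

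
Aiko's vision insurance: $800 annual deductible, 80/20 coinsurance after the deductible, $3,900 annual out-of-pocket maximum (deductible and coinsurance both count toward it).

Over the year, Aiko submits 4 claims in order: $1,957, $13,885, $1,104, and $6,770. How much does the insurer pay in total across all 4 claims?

$19,816

Bill 1, $1,957: deductible takes $800, $1,157 remains; coinsurance $1,157 × 20% = $231.40. Member owes $1,031.40 (running OOP $1,031.40). Insurer: $1,957 − $1,031.40 = $925.60.
Bill 2, $13,885: deductible met; 20% of $13,885 = $2,777. Member owes $2,777 (running OOP $3,808.40). Insurer: $13,885 − $2,777 = $11,108.
Bill 3, $1,104: deductible already satisfied, so member's share is 20% × $1,104 = $220.80. Adding that to $3,808.40 gives $4,029.20, past the $3,900 cap; member pays only $3,900 − $3,808.40 = $91.60. Insurer: $1,104 − $91.60 = $1,012.40.
Bill 4, $6,770: deductible met; 20% of $6,770 = $1,354. That would push OOP to $5,254, over the $3,900 cap, so member pays $3,900 − $3,900 = $0. Insurer: $6,770 − $0 = $6,770.
Insurer total = bills − member's total = $23,716 − $3,900 = $19,816.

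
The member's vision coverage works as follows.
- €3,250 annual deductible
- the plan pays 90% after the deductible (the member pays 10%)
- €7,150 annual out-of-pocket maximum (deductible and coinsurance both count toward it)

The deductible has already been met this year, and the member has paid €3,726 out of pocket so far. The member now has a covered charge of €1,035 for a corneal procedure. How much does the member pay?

The deductible is already satisfied, so the full bill goes to coinsurance.
10% of €1,035 = €103.50 falls to the member.
Total out-of-pocket so far would be €3,726 + €103.50 = €3,829.50, below the €7,150 cap — no reduction.

€103.50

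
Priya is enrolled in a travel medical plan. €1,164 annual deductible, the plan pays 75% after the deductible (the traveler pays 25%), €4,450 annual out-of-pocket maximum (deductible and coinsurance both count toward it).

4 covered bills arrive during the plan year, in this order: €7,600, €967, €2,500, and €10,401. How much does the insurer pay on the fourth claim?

€9,590.75

Claim 1 — €7,600: €1,164 to deductible, leaving €6,436; 25% of €6,436 = €1,609. Cost to traveler: €2,773. OOP to date €2,773. Insurer: €7,600 − €2,773 = €4,827.
Claim 2 — €967: deductible already satisfied, so traveler's share is 25% × €967 = €241.75. Cost to traveler: €241.75. OOP to date €3,014.75. Insurer: €967 − €241.75 = €725.25.
Claim 3 — €2,500: 25% coinsurance on €2,500 = €625. Traveler pays €625; OOP now €3,639.75. Plan pays €2,500 − €625 = €1,875.
Claim 4 — €10,401: deductible already satisfied, so traveler's share is 25% × €10,401 = €2,600.25. That would push OOP to €6,240, over the €4,450 cap, so traveler pays €4,450 − €3,639.75 = €810.25. Plan pays €10,401 − €810.25 = €9,590.75.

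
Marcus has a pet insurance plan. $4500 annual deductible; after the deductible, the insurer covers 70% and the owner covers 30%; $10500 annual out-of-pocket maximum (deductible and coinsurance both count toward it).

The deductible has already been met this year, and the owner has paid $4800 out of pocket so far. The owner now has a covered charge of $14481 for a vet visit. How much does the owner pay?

$4344.30

With the deductible met, the entire $14481 is subject to coinsurance.
Owner's 30% share of $14481 is $4344.30.
Total out-of-pocket so far would be $4800 + $4344.30 = $9144.30, below the $10500 cap — no reduction.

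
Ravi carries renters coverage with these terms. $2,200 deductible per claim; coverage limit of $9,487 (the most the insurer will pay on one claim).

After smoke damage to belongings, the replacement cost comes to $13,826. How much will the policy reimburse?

$9,487

Less the $2,200 deductible: $13,826 − $2,200 = $11,626.
$11,626 exceeds the $9,487 limit, so the insurer pays the limit: $9,487.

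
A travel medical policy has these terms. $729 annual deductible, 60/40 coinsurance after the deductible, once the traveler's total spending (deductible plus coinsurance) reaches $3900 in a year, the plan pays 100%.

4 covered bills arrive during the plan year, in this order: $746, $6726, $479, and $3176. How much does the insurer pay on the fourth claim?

Claim 1 — $746: $729 finishes the deductible; $17 goes to coinsurance; 40% of $17 = $6.80. Traveler pays $735.80; OOP now $735.80. Insurer: $746 − $735.80 = $10.20.
Claim 2 — $6726: 40% coinsurance on $6726 = $2690.40. Traveler pays $2690.40; OOP now $3426.20. Plan pays $6726 − $2690.40 = $4035.60.
Claim 3 — $479: deductible met; 40% of $479 = $191.60. Traveler owes $191.60 (running OOP $3617.80). Insurer: $479 − $191.60 = $287.40.
Claim 4 — $3176: 40% coinsurance on $3176 = $1270.40. OOP would hit $4888.20 > $3900, so the cap limits the traveler to $3900 − $3617.80 = $282.20. Plan pays $3176 − $282.20 = $2893.80.

$2893.80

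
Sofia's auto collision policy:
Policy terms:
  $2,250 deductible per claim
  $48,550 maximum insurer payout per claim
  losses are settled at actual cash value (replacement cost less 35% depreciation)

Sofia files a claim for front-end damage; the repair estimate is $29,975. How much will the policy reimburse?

$17,233.75

Actual cash value after 35% depreciation: $29,975 × 65% = $19,483.75.
After the deductible, $19,483.75 − $2,250 = $17,233.75 remains.
That's under the $48,550 cap, so the insurer reimburses the full $17,233.75.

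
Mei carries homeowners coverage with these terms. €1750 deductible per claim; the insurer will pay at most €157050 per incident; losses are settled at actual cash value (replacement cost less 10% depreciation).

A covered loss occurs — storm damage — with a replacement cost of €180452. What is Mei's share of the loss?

Actual cash value after 10% depreciation: €180452 × 90% = €162406.80.
After the deductible, €162406.80 − €1750 = €160656.80 remains.
€160656.80 exceeds the €157050 limit, so the insurer pays the limit: €157050.
Homeowner's share is the uncovered remainder: €180452 − €157050 = €23402.

€23402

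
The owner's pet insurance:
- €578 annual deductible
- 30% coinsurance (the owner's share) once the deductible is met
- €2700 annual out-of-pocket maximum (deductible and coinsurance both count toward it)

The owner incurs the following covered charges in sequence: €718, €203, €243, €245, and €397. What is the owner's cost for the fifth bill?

#1 (€718): €578 to deductible, leaving €140; coinsurance €140 × 30% = €42. Cost to owner: €620. OOP to date €620.
#2 (€203): 30% coinsurance on €203 = €60.90. Cost to owner: €60.90. OOP to date €680.90.
#3 (€243): deductible met; 30% of €243 = €72.90. Owner owes €72.90 (running OOP €753.80).
#4 (€245): deductible already satisfied, so owner's share is 30% × €245 = €73.50. Owner pays €73.50; OOP now €827.30.
#5 (€397): deductible met; 30% of €397 = €119.10. Cost to owner: €119.10. OOP to date €946.40.

€119.10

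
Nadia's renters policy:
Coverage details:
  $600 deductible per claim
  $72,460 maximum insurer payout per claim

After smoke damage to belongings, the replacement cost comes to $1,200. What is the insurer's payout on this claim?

$600

After the deductible, $1,200 − $600 = $600 remains.
$600 ≤ $72,460, so the limit doesn't bind; insurer pays $600.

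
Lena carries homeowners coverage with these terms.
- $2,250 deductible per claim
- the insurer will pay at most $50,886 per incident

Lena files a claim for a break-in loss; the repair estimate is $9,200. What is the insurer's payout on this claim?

Less the $2,250 deductible: $9,200 − $2,250 = $6,950.
$6,950 ≤ $50,886, so the limit doesn't bind; insurer pays $6,950.

$6,950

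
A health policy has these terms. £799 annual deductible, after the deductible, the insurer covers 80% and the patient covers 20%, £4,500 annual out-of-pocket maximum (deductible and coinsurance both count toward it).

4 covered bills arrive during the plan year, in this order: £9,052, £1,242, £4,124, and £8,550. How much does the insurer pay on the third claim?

£3,299.20

Claim 1 (£9,052): deductible takes £799, £8,253 remains; 20% of £8,253 = £1,650.60. Cost to patient: £2,449.60. OOP to date £2,449.60. Insurer: £9,052 − £2,449.60 = £6,602.40.
Claim 2 (£1,242): 20% coinsurance on £1,242 = £248.40. Patient pays £248.40; OOP now £2,698. Plan pays £1,242 − £248.40 = £993.60.
Claim 3 (£4,124): deductible met; 20% of £4,124 = £824.80. Patient owes £824.80 (running OOP £3,522.80). Insurer: £4,124 − £824.80 = £3,299.20.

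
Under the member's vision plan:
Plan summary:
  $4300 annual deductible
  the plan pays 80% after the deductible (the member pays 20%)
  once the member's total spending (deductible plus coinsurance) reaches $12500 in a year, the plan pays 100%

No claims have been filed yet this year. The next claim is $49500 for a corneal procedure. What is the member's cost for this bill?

$12500

Nothing has been paid toward the $4300 deductible, so the first $4300 of this charge is applied there.
After the $4300 deductible portion, $49500 − $4300 = $45200 is subject to coinsurance.
20% of $45200 = $9040 falls to the member.
So the member owes $4300 + $9040 = $13340 before any cap.
Adding $13340 to the $0 already spent would give $13340, which exceeds the $12500 cap; the member pays just $12500 − $0 = $12500.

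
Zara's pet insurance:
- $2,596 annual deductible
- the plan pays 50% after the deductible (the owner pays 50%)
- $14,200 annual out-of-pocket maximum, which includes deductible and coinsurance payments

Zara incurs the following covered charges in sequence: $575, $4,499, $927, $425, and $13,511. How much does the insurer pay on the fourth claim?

Claim 1 ($575): all of it applies to the deductible. Owner owes $575 (running OOP $575). Plan pays $575 − $575 = $0.
Claim 2 ($4,499): deductible takes $2,021, $2,478 remains; coinsurance $2,478 × 50% = $1,239. Owner pays $3,260; OOP now $3,835. Plan pays $4,499 − $3,260 = $1,239.
Claim 3 ($927): deductible already satisfied, so owner's share is 50% × $927 = $463.50. Owner owes $463.50 (running OOP $4,298.50). Plan pays $927 − $463.50 = $463.50.
Claim 4 ($425): deductible met; 50% of $425 = $212.50. Owner owes $212.50 (running OOP $4,511). Insurer: $425 − $212.50 = $212.50.

$212.50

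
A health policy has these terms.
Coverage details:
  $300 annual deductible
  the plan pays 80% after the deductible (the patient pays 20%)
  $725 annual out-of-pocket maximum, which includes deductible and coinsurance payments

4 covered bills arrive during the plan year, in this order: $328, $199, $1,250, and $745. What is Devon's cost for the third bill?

#1 ($328): $300 finishes the deductible; $28 goes to coinsurance; patient's 20% is $5.60. Patient pays $305.60; OOP now $305.60.
#2 ($199): deductible already satisfied, so patient's share is 20% × $199 = $39.80. Cost to patient: $39.80. OOP to date $345.40.
#3 ($1,250): deductible already satisfied, so patient's share is 20% × $1,250 = $250. Patient pays $250; OOP now $595.40.

$250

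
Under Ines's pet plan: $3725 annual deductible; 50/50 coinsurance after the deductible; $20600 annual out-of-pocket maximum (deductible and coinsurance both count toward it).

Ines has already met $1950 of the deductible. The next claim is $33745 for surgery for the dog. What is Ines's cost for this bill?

Deductible still to meet: $3725 − $1950 = $1775.
The remaining $31970 (= $33745 − $1775) moves to coinsurance.
Owner's 50% share of $31970 is $15985.
That puts the owner's cost at $1775 + $15985 = $17760 before any cap.
Total out-of-pocket so far would be $1950 + $17760 = $19710, below the $20600 cap — no reduction.

$17760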